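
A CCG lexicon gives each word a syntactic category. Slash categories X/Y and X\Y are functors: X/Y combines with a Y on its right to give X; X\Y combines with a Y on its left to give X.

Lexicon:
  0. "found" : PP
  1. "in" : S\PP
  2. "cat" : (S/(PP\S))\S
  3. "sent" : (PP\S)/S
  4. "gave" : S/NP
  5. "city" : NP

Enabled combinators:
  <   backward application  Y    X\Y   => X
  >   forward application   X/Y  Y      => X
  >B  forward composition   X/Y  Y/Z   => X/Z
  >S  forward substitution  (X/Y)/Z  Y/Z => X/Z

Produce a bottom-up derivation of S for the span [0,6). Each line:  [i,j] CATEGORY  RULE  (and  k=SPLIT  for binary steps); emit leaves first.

[0,6] S   >
  [0,3] S/(PP\S)   <
    [0,2] S   <
      [0,1] "found" : PP
      [1,2] "in" : S\PP
    [2,3] "cat" : (S/(PP\S))\S
  [3,6] PP\S   >
    [3,4] "sent" : (PP\S)/S
    [4,6] S   >
      [4,5] "gave" : S/NP
      [5,6] "city" : NP

[0,1] PP  lex  "found"
[1,2] S\PP  lex  "in"
[0,2] S  <  k=1
[2,3] (S/(PP\S))\S  lex  "cat"
[0,3] S/(PP\S)  <  k=2
[3,4] (PP\S)/S  lex  "sent"
[4,5] S/NP  lex  "gave"
[5,6] NP  lex  "city"
[4,6] S  >  k=5
[3,6] PP\S  >  k=4
[0,6] S  >  k=3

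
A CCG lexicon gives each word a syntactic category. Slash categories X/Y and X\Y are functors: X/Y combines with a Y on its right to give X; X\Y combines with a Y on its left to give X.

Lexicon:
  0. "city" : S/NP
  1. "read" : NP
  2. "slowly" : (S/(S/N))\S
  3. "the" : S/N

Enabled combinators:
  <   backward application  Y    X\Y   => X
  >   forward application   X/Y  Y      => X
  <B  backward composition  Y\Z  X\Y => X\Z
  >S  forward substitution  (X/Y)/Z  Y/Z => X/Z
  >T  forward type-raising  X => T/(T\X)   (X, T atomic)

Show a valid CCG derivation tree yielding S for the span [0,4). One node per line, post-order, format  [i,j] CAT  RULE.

[0,1] S/NP  lex  "city"
[1,2] NP  lex  "read"
[0,2] S  >  k=1
[2,3] (S/(S/N))\S  lex  "slowly"
[0,3] S/(S/N)  <  k=2
[3,4] S/N  lex  "the"
[0,4] S  >  k=3

[0,4] S   >
  [0,3] S/(S/N)   <
    [0,2] S   >
      [0,1] "city" : S/NP
      [1,2] "read" : NP
    [2,3] "slowly" : (S/(S/N))\S
  [3,4] "the" : S/N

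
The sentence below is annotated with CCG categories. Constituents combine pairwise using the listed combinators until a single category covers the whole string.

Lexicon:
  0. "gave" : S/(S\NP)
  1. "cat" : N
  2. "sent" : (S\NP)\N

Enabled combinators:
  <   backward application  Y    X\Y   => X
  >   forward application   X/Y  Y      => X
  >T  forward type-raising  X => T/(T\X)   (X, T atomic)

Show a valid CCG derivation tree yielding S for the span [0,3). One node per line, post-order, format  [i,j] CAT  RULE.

[0,1] S/(S\NP)  lex  "gave"
[1,2] N  lex  "cat"
[2,3] (S\NP)\N  lex  "sent"
[1,3] S\NP  <  k=2
[0,3] S  >  k=1

[0,3] S   >
  [0,1] "gave" : S/(S\NP)
  [1,3] S\NP   <
    [1,2] "cat" : N
    [2,3] "sent" : (S\NP)\N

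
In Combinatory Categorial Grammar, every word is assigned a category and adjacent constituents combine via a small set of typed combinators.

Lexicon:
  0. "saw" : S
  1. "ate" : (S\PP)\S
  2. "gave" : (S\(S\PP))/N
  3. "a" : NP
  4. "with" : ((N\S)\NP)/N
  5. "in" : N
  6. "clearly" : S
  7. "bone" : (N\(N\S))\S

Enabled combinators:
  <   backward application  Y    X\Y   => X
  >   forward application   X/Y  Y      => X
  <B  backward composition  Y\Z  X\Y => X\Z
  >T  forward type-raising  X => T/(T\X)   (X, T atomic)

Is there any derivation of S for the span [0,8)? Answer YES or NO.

[0,8] S   <
  [0,2] S\PP   <
    [0,1] "saw" : S
    [1,2] "ate" : (S\PP)\S
  [2,8] S\(S\PP)   >
    [2,3] "gave" : (S\(S\PP))/N
    [3,8] N   <
      [3,6] N\S   <
        [3,4] "a" : NP
        [4,6] (N\S)\NP   >
          [4,5] "with" : ((N\S)\NP)/N
          [5,6] "in" : N
      [6,8] N\(N\S)   <
        [6,7] "clearly" : S
        [7,8] "bone" : (N\(N\S))\S

YES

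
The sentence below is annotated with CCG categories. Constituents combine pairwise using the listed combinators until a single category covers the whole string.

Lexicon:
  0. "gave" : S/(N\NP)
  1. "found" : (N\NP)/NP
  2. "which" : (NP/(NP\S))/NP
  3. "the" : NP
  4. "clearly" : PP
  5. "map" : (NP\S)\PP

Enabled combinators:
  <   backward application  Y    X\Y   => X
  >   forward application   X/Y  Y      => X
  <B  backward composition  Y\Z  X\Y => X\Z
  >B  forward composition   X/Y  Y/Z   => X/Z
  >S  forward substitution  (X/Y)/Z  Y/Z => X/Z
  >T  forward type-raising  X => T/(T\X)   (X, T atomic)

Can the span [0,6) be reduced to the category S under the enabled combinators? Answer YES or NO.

YES

[0,6] S   >
  [0,2] S/NP   >B
    [0,1] "gave" : S/(N\NP)
    [1,2] "found" : (N\NP)/NP
  [2,6] NP   >
    [2,4] NP/(NP\S)   >
      [2,3] "which" : (NP/(NP\S))/NP
      [3,4] "the" : NP
    [4,6] NP\S   <
      [4,5] "clearly" : PP
      [5,6] "map" : (NP\S)\PP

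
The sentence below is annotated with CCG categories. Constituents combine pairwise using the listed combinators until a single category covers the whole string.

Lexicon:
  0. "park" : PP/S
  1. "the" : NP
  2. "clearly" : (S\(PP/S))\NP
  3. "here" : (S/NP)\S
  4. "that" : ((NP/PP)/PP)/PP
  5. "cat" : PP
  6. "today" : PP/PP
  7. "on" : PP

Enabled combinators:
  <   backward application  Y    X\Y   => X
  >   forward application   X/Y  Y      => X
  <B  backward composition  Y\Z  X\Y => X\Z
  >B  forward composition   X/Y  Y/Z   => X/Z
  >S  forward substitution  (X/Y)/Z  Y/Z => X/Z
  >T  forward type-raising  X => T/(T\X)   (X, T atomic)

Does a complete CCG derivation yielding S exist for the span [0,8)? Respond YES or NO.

YES

[0,8] S   >
  [0,7] S/PP   >B
    [0,4] S/NP   <
      [0,3] S   <
        [0,1] "park" : PP/S
        [1,3] S\(PP/S)   <
          [1,2] "the" : NP
          [2,3] "clearly" : (S\(PP/S))\NP
      [3,4] "here" : (S/NP)\S
    [4,7] NP/PP   >S
      [4,6] (NP/PP)/PP   >
        [4,5] "that" : ((NP/PP)/PP)/PP
        [5,6] "cat" : PP
      [6,7] "today" : PP/PP
  [7,8] "on" : PP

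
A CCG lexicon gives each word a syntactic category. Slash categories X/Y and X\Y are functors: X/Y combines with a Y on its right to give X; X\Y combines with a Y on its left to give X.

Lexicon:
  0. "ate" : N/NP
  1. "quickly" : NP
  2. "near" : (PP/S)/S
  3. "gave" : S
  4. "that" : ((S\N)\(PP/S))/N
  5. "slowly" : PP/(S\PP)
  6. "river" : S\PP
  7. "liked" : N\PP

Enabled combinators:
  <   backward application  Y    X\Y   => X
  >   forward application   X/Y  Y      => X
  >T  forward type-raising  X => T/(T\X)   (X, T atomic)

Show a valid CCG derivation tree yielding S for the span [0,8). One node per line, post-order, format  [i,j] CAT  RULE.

[0,1] N/NP  lex  "ate"
[1,2] NP  lex  "quickly"
[0,2] N  >  k=1
[2,3] (PP/S)/S  lex  "near"
[3,4] S  lex  "gave"
[2,4] PP/S  >  k=3
[4,5] ((S\N)\(PP/S))/N  lex  "that"
[5,6] PP/(S\PP)  lex  "slowly"
[6,7] S\PP  lex  "river"
[5,7] PP  >  k=6
[7,8] N\PP  lex  "liked"
[5,8] N  <  k=7
[4,8] (S\N)\(PP/S)  >  k=5
[2,8] S\N  <  k=4
[0,8] S  <  k=2

[0,8] S   <
  [0,2] N   >
    [0,1] "ate" : N/NP
    [1,2] "quickly" : NP
  [2,8] S\N   <
    [2,4] PP/S   >
      [2,3] "near" : (PP/S)/S
      [3,4] "gave" : S
    [4,8] (S\N)\(PP/S)   >
      [4,5] "that" : ((S\N)\(PP/S))/N
      [5,8] N   <
        [5,7] PP   >
          [5,6] "slowly" : PP/(S\PP)
          [6,7] "river" : S\PP
        [7,8] "liked" : N\PP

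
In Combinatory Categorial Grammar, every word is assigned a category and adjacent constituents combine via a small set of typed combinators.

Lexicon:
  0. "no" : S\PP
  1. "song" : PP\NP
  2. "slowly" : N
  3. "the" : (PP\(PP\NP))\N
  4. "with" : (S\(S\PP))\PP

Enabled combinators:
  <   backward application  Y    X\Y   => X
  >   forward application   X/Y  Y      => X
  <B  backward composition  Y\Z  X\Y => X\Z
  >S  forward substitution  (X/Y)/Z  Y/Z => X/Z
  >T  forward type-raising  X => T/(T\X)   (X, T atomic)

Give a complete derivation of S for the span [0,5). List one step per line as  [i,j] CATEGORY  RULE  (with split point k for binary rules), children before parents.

[0,1] S\PP  lex  "no"
[1,2] PP\NP  lex  "song"
[2,3] N  lex  "slowly"
[3,4] (PP\(PP\NP))\N  lex  "the"
[2,4] PP\(PP\NP)  <  k=3
[1,4] PP  <  k=2
[4,5] (S\(S\PP))\PP  lex  "with"
[1,5] S\(S\PP)  <  k=4
[0,5] S  <  k=1

[0,5] S   <
  [0,1] "no" : S\PP
  [1,5] S\(S\PP)   <
    [1,4] PP   <
      [1,2] "song" : PP\NP
      [2,4] PP\(PP\NP)   <
        [2,3] "slowly" : N
        [3,4] "the" : (PP\(PP\NP))\N
    [4,5] "with" : (S\(S\PP))\PP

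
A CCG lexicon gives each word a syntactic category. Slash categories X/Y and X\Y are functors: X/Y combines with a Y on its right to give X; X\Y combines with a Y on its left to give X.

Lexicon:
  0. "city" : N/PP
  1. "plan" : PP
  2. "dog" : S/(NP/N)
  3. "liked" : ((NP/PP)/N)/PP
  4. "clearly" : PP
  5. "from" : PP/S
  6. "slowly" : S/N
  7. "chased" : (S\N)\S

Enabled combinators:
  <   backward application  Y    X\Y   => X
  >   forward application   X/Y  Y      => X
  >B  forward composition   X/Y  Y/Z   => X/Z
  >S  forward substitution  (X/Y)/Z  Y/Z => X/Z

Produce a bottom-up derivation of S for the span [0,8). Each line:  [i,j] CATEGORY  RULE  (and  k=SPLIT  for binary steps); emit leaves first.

[0,8] S   <
  [0,2] N   >
    [0,1] "city" : N/PP
    [1,2] "plan" : PP
  [2,8] S\N   <
    [2,7] S   >
      [2,3] "dog" : S/(NP/N)
      [3,7] NP/N   >S
        [3,5] (NP/PP)/N   >
          [3,4] "liked" : ((NP/PP)/N)/PP
          [4,5] "clearly" : PP
        [5,7] PP/N   >B
          [5,6] "from" : PP/S
          [6,7] "slowly" : S/N
    [7,8] "chased" : (S\N)\S

[0,1] N/PP  lex  "city"
[1,2] PP  lex  "plan"
[0,2] N  >  k=1
[2,3] S/(NP/N)  lex  "dog"
[3,4] ((NP/PP)/N)/PP  lex  "liked"
[4,5] PP  lex  "clearly"
[3,5] (NP/PP)/N  >  k=4
[5,6] PP/S  lex  "from"
[6,7] S/N  lex  "slowly"
[5,7] PP/N  >B  k=6
[3,7] NP/N  >S  k=5
[2,7] S  >  k=3
[7,8] (S\N)\S  lex  "chased"
[2,8] S\N  <  k=7
[0,8] S  <  k=2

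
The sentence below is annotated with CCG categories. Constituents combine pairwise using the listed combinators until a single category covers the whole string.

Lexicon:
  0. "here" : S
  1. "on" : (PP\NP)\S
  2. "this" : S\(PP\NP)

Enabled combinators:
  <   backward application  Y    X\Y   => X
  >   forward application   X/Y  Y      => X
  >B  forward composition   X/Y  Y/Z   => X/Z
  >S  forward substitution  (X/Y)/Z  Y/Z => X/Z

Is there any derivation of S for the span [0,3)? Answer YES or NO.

YES

[0,3] S   <
  [0,2] PP\NP   <
    [0,1] "here" : S
    [1,2] "on" : (PP\NP)\S
  [2,3] "this" : S\(PP\NP)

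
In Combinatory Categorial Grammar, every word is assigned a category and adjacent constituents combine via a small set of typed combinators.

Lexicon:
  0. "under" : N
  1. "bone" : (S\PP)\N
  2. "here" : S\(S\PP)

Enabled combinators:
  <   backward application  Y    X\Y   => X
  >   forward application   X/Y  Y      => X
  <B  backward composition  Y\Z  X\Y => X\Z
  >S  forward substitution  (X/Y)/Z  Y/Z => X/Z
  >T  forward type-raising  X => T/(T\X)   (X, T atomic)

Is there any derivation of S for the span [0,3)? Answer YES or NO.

YES

[0,3] S   <
  [0,2] S\PP   <
    [0,1] "under" : N
    [1,2] "bone" : (S\PP)\N
  [2,3] "here" : S\(S\PP)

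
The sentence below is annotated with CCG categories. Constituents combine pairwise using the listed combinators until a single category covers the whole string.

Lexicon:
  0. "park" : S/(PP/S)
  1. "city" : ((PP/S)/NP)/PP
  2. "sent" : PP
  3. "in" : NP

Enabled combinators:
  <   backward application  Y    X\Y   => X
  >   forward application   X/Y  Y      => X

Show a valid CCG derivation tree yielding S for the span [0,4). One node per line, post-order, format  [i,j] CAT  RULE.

[0,1] S/(PP/S)  lex  "park"
[1,2] ((PP/S)/NP)/PP  lex  "city"
[2,3] PP  lex  "sent"
[1,3] (PP/S)/NP  >  k=2
[3,4] NP  lex  "in"
[1,4] PP/S  >  k=3
[0,4] S  >  k=1

[0,4] S   >
  [0,1] "park" : S/(PP/S)
  [1,4] PP/S   >
    [1,3] (PP/S)/NP   >
      [1,2] "city" : ((PP/S)/NP)/PP
      [2,3] "sent" : PP
    [3,4] "in" : NP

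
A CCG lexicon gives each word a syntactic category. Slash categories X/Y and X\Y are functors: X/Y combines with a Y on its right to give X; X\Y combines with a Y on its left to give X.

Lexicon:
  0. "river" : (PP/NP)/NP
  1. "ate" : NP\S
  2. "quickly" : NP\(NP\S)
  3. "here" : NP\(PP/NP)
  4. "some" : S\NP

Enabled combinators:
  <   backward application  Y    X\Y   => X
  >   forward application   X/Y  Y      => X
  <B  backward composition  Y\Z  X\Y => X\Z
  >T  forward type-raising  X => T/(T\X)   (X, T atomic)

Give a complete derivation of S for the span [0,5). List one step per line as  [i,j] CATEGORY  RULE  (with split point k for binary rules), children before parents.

[0,1] (PP/NP)/NP  lex  "river"
[1,2] NP\S  lex  "ate"
[2,3] NP\(NP\S)  lex  "quickly"
[1,3] NP  <  k=2
[0,3] PP/NP  >  k=1
[3,4] NP\(PP/NP)  lex  "here"
[0,4] NP  <  k=3
[4,5] S\NP  lex  "some"
[0,5] S  <  k=4

[0,5] S   <
  [0,4] NP   <
    [0,3] PP/NP   >
      [0,1] "river" : (PP/NP)/NP
      [1,3] NP   <
        [1,2] "ate" : NP\S
        [2,3] "quickly" : NP\(NP\S)
    [3,4] "here" : NP\(PP/NP)
  [4,5] "some" : S\NP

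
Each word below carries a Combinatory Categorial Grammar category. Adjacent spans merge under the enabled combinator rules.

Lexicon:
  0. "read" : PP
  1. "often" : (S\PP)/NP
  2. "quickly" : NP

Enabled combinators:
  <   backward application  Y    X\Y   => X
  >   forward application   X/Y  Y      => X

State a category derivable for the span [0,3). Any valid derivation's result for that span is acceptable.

S

[0,3] S   <
  [0,1] "read" : PP
  [1,3] S\PP   >
    [1,2] "often" : (S\PP)/NP
    [2,3] "quickly" : NP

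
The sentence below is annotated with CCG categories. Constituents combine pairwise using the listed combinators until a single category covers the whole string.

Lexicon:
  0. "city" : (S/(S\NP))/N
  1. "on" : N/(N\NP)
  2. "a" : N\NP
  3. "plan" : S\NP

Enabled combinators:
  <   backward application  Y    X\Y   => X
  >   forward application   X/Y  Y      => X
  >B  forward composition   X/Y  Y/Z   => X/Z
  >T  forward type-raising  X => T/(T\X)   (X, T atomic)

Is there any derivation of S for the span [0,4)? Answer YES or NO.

YES

[0,4] S   >
  [0,3] S/(S\NP)   >
    [0,1] "city" : (S/(S\NP))/N
    [1,3] N   >
      [1,2] "on" : N/(N\NP)
      [2,3] "a" : N\NP
  [3,4] "plan" : S\NP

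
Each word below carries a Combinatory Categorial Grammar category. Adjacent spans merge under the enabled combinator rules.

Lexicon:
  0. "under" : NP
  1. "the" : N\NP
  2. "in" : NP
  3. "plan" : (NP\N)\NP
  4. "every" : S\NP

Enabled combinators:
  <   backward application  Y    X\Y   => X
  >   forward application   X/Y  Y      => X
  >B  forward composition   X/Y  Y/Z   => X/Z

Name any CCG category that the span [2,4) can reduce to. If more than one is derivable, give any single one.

NP\N

[0,5] S   <
  [0,4] NP   <
    [0,2] N   <
      [0,1] "under" : NP
      [1,2] "the" : N\NP
    [2,4] NP\N   <
      [2,3] "in" : NP
      [3,4] "plan" : (NP\N)\NP
  [4,5] "every" : S\NP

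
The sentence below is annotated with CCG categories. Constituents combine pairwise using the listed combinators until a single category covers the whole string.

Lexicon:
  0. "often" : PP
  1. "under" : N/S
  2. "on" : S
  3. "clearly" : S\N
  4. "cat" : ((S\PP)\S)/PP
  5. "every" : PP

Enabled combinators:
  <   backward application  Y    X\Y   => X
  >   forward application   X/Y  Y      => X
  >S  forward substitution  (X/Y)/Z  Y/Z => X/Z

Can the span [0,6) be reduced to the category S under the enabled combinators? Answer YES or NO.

YES

[0,6] S   <
  [0,1] "often" : PP
  [1,6] S\PP   <
    [1,4] S   <
      [1,3] N   >
        [1,2] "under" : N/S
        [2,3] "on" : S
      [3,4] "clearly" : S\N
    [4,6] (S\PP)\S   >
      [4,5] "cat" : ((S\PP)\S)/PP
      [5,6] "every" : PP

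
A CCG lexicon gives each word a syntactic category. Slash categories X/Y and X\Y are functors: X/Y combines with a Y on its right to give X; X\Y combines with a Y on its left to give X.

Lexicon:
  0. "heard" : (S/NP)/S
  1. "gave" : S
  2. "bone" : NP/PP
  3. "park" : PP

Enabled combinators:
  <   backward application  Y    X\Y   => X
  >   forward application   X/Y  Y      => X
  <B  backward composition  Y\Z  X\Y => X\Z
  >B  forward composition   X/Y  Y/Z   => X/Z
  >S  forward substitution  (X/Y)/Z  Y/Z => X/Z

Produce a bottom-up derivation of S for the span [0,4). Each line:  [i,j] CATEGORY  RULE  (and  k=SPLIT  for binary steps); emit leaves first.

[0,4] S   >
  [0,2] S/NP   >
    [0,1] "heard" : (S/NP)/S
    [1,2] "gave" : S
  [2,4] NP   >
    [2,3] "bone" : NP/PP
    [3,4] "park" : PP

[0,1] (S/NP)/S  lex  "heard"
[1,2] S  lex  "gave"
[0,2] S/NP  >  k=1
[2,3] NP/PP  lex  "bone"
[3,4] PP  lex  "park"
[2,4] NP  >  k=3
[0,4] S  >  k=2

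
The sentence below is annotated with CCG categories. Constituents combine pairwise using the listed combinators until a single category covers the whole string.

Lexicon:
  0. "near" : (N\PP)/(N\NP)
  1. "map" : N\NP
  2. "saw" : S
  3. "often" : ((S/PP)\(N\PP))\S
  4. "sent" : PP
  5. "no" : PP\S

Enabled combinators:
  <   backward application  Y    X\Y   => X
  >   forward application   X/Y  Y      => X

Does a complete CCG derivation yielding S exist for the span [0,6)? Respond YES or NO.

NO

(N\PP)/(N\NP) N\NP S ((S/PP)\(N\PP))\S PP PP\S
CKY chart[0,6] = {PP}; S ∉ chart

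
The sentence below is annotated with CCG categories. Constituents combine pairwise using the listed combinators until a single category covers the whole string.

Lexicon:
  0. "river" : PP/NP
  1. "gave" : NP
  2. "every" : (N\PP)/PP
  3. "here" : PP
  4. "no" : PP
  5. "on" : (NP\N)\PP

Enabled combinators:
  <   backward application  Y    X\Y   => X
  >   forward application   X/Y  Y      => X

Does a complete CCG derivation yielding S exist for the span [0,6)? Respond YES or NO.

NO

PP/NP NP (N\PP)/PP PP PP (NP\N)\PP
CKY chart[0,6] = {NP}; S ∉ chart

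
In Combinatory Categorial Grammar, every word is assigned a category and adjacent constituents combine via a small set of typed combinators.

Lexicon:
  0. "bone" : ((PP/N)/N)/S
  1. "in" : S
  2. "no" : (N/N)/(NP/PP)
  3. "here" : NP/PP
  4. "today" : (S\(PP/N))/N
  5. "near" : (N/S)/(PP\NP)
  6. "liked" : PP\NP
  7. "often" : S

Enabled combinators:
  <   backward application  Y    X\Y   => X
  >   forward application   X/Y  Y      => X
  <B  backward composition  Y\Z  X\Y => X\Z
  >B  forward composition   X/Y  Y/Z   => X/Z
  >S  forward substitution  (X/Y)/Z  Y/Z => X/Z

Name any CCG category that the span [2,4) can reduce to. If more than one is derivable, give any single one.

N/N

[0,8] S   <
  [0,4] PP/N   >S
    [0,2] (PP/N)/N   >
      [0,1] "bone" : ((PP/N)/N)/S
      [1,2] "in" : S
    [2,4] N/N   >
      [2,3] "no" : (N/N)/(NP/PP)
      [3,4] "here" : NP/PP
  [4,8] S\(PP/N)   >
    [4,5] "today" : (S\(PP/N))/N
    [5,8] N   >
      [5,7] N/S   >
        [5,6] "near" : (N/S)/(PP\NP)
        [6,7] "liked" : PP\NP
      [7,8] "often" : S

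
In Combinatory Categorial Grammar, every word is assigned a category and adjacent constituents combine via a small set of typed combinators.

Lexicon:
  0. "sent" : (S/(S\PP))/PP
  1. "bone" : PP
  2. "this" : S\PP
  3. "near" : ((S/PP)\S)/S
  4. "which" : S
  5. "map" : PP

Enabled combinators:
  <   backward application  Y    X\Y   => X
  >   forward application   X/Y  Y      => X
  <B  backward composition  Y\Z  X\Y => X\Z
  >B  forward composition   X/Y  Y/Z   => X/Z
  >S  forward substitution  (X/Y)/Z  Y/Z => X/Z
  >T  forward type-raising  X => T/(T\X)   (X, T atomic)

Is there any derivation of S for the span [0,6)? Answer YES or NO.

YES

[0,6] S   >
  [0,5] S/PP   <
    [0,3] S   >
      [0,2] S/(S\PP)   >
        [0,1] "sent" : (S/(S\PP))/PP
        [1,2] "bone" : PP
      [2,3] "this" : S\PP
    [3,5] (S/PP)\S   >
      [3,4] "near" : ((S/PP)\S)/S
      [4,5] "which" : S
  [5,6] "map" : PP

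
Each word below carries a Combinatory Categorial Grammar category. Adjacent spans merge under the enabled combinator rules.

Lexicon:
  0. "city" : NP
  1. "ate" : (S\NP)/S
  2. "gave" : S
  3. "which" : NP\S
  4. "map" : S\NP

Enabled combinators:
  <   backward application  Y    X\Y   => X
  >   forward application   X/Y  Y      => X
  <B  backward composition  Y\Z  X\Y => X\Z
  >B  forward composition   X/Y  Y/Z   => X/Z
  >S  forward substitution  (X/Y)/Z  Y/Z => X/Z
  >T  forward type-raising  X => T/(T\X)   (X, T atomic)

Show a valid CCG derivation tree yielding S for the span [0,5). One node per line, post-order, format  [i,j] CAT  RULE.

[0,1] NP  lex  "city"
[0,1] S/(S\NP)  >T
[1,2] (S\NP)/S  lex  "ate"
[2,3] S  lex  "gave"
[1,3] S\NP  >  k=2
[0,3] S  >  k=1
[3,4] NP\S  lex  "which"
[0,4] NP  <  k=3
[4,5] S\NP  lex  "map"
[0,5] S  <  k=4

[0,5] S   <
  [0,4] NP   <
    [0,3] S   >
      [0,1] S/(S\NP)   >T
        [0,1] "city" : NP
      [1,3] S\NP   >
        [1,2] "ate" : (S\NP)/S
        [2,3] "gave" : S
    [3,4] "which" : NP\S
  [4,5] "map" : S\NP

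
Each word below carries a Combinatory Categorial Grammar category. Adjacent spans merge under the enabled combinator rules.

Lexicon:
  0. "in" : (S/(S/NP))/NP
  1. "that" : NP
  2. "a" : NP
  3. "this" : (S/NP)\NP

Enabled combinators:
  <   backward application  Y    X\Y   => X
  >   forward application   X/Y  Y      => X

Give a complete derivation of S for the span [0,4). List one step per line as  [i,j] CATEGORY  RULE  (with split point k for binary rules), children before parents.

[0,1] (S/(S/NP))/NP  lex  "in"
[1,2] NP  lex  "that"
[0,2] S/(S/NP)  >  k=1
[2,3] NP  lex  "a"
[3,4] (S/NP)\NP  lex  "this"
[2,4] S/NP  <  k=3
[0,4] S  >  k=2

[0,4] S   >
  [0,2] S/(S/NP)   >
    [0,1] "in" : (S/(S/NP))/NP
    [1,2] "that" : NP
  [2,4] S/NP   <
    [2,3] "a" : NP
    [3,4] "this" : (S/NP)\NP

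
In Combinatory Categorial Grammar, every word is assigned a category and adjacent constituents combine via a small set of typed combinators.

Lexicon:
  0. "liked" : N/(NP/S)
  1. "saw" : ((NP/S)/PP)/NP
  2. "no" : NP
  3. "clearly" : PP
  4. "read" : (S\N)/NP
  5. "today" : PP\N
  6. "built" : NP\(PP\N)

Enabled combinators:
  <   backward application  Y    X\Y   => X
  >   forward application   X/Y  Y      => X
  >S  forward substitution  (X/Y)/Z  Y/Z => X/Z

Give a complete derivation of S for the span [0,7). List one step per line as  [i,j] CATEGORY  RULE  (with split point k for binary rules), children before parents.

[0,1] N/(NP/S)  lex  "liked"
[1,2] ((NP/S)/PP)/NP  lex  "saw"
[2,3] NP  lex  "no"
[1,3] (NP/S)/PP  >  k=2
[3,4] PP  lex  "clearly"
[1,4] NP/S  >  k=3
[0,4] N  >  k=1
[4,5] (S\N)/NP  lex  "read"
[5,6] PP\N  lex  "today"
[6,7] NP\(PP\N)  lex  "built"
[5,7] NP  <  k=6
[4,7] S\N  >  k=5
[0,7] S  <  k=4

[0,7] S   <
  [0,4] N   >
    [0,1] "liked" : N/(NP/S)
    [1,4] NP/S   >
      [1,3] (NP/S)/PP   >
        [1,2] "saw" : ((NP/S)/PP)/NP
        [2,3] "no" : NP
      [3,4] "clearly" : PP
  [4,7] S\N   >
    [4,5] "read" : (S\N)/NP
    [5,7] NP   <
      [5,6] "today" : PP\N
      [6,7] "built" : NP\(PP\N)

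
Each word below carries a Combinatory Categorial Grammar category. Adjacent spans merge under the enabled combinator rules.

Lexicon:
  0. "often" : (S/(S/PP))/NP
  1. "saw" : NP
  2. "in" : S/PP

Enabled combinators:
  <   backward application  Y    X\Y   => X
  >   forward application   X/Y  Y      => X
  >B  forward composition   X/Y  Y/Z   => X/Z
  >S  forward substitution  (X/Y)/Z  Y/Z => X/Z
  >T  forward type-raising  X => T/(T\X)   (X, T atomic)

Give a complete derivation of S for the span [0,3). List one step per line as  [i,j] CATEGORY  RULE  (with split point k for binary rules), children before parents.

[0,1] (S/(S/PP))/NP  lex  "often"
[1,2] NP  lex  "saw"
[0,2] S/(S/PP)  >  k=1
[2,3] S/PP  lex  "in"
[0,3] S  >  k=2

[0,3] S   >
  [0,2] S/(S/PP)   >
    [0,1] "often" : (S/(S/PP))/NP
    [1,2] "saw" : NP
  [2,3] "in" : S/PP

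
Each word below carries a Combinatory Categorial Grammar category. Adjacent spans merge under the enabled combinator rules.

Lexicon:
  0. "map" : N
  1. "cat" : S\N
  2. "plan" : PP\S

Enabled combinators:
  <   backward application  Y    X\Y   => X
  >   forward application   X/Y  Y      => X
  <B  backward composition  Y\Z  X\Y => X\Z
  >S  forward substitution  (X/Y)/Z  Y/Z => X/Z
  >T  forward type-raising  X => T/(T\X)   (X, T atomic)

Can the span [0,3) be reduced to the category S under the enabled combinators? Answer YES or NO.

N S\N PP\S
CKY chart[0,3] = {N/(N\PP), NP/(NP\PP), PP, PP/(PP\PP), S/(S\PP)}; S ∉ chart

NO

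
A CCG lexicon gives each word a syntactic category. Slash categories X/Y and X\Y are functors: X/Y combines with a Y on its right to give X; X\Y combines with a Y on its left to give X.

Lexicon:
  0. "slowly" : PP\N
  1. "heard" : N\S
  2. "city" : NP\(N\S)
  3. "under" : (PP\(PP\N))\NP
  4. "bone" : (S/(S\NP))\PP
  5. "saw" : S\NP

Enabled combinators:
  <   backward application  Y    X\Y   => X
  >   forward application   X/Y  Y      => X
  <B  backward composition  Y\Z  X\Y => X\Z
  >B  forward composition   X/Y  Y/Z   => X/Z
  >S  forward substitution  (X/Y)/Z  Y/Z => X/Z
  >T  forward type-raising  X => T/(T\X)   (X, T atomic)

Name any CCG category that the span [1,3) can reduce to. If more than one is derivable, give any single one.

NP

[0,6] S   >
  [0,5] S/(S\NP)   <
    [0,4] PP   <
      [0,1] "slowly" : PP\N
      [1,4] PP\(PP\N)   <
        [1,3] NP   <
          [1,2] "heard" : N\S
          [2,3] "city" : NP\(N\S)
        [3,4] "under" : (PP\(PP\N))\NP
    [4,5] "bone" : (S/(S\NP))\PP
  [5,6] "saw" : S\NP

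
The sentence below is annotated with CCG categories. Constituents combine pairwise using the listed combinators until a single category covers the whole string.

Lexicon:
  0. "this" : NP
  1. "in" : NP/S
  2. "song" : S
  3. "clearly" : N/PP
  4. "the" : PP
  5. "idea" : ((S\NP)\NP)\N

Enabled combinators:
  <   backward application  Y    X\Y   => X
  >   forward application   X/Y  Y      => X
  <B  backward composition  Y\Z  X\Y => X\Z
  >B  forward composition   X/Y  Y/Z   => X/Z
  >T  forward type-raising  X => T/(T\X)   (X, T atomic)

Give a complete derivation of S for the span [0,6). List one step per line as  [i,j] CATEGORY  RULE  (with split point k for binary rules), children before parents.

[0,1] NP  lex  "this"
[0,1] S/(S\NP)  >T
[1,2] NP/S  lex  "in"
[2,3] S  lex  "song"
[1,3] NP  >  k=2
[3,4] N/PP  lex  "clearly"
[4,5] PP  lex  "the"
[3,5] N  >  k=4
[5,6] ((S\NP)\NP)\N  lex  "idea"
[3,6] (S\NP)\NP  <  k=5
[1,6] S\NP  <  k=3
[0,6] S  >  k=1

[0,6] S   >
  [0,1] S/(S\NP)   >T
    [0,1] "this" : NP
  [1,6] S\NP   <
    [1,3] NP   >
      [1,2] "in" : NP/S
      [2,3] "song" : S
    [3,6] (S\NP)\NP   <
      [3,5] N   >
        [3,4] "clearly" : N/PP
        [4,5] "the" : PP
      [5,6] "idea" : ((S\NP)\NP)\N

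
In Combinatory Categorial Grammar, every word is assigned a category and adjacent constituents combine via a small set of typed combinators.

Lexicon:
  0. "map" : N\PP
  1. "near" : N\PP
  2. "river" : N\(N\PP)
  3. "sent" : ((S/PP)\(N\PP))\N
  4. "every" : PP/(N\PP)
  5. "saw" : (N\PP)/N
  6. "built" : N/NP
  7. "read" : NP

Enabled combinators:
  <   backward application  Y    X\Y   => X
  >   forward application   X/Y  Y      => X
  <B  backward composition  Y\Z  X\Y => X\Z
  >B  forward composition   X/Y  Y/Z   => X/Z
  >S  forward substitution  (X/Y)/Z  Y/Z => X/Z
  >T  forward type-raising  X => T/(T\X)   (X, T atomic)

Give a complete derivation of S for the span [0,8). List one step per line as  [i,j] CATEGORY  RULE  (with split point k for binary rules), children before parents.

[0,8] S   >
  [0,4] S/PP   <
    [0,1] "map" : N\PP
    [1,4] (S/PP)\(N\PP)   <
      [1,3] N   <
        [1,2] "near" : N\PP
        [2,3] "river" : N\(N\PP)
      [3,4] "sent" : ((S/PP)\(N\PP))\N
  [4,8] PP   >
    [4,6] PP/N   >B
      [4,5] "every" : PP/(N\PP)
      [5,6] "saw" : (N\PP)/N
    [6,8] N   >
      [6,7] "built" : N/NP
      [7,8] "read" : NP

[0,1] N\PP  lex  "map"
[1,2] N\PP  lex  "near"
[2,3] N\(N\PP)  lex  "river"
[1,3] N  <  k=2
[3,4] ((S/PP)\(N\PP))\N  lex  "sent"
[1,4] (S/PP)\(N\PP)  <  k=3
[0,4] S/PP  <  k=1
[4,5] PP/(N\PP)  lex  "every"
[5,6] (N\PP)/N  lex  "saw"
[4,6] PP/N  >B  k=5
[6,7] N/NP  lex  "built"
[7,8] NP  lex  "read"
[6,8] N  >  k=7
[4,8] PP  >  k=6
[0,8] S  >  k=4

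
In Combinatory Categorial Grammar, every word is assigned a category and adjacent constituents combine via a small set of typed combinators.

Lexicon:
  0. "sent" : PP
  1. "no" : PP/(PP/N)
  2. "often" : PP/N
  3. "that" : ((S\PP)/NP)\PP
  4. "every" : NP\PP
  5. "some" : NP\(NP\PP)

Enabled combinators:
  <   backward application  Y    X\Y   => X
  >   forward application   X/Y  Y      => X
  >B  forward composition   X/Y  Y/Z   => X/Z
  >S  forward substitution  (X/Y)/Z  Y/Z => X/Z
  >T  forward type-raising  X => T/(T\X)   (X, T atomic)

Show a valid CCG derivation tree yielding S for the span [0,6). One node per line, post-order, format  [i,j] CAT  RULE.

[0,1] PP  lex  "sent"
[1,2] PP/(PP/N)  lex  "no"
[2,3] PP/N  lex  "often"
[1,3] PP  >  k=2
[3,4] ((S\PP)/NP)\PP  lex  "that"
[1,4] (S\PP)/NP  <  k=3
[4,5] NP\PP  lex  "every"
[5,6] NP\(NP\PP)  lex  "some"
[4,6] NP  <  k=5
[1,6] S\PP  >  k=4
[0,6] S  <  k=1

[0,6] S   <
  [0,1] "sent" : PP
  [1,6] S\PP   >
    [1,4] (S\PP)/NP   <
      [1,3] PP   >
        [1,2] "no" : PP/(PP/N)
        [2,3] "often" : PP/N
      [3,4] "that" : ((S\PP)/NP)\PP
    [4,6] NP   <
      [4,5] "every" : NP\PP
      [5,6] "some" : NP\(NP\PP)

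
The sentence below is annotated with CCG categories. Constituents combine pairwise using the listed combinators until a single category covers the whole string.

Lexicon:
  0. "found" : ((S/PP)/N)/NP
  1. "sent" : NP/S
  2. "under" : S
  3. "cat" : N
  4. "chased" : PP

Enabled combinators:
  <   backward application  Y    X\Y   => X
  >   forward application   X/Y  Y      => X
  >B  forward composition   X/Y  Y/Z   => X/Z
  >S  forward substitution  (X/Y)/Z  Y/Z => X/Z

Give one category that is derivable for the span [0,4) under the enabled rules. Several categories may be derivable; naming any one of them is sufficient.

S/PP

[0,5] S   >
  [0,4] S/PP   >
    [0,3] (S/PP)/N   >
      [0,1] "found" : ((S/PP)/N)/NP
      [1,3] NP   >
        [1,2] "sent" : NP/S
        [2,3] "under" : S
    [3,4] "cat" : N
  [4,5] "chased" : PP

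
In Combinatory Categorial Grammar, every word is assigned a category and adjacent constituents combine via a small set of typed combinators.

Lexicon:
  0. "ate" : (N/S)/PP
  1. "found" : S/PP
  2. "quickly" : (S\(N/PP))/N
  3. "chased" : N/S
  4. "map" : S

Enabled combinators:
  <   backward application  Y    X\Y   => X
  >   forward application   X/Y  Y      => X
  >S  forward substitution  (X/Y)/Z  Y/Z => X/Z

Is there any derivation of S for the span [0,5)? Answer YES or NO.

YES

[0,5] S   <
  [0,2] N/PP   >S
    [0,1] "ate" : (N/S)/PP
    [1,2] "found" : S/PP
  [2,5] S\(N/PP)   >
    [2,3] "quickly" : (S\(N/PP))/N
    [3,5] N   >
      [3,4] "chased" : N/S
      [4,5] "map" : S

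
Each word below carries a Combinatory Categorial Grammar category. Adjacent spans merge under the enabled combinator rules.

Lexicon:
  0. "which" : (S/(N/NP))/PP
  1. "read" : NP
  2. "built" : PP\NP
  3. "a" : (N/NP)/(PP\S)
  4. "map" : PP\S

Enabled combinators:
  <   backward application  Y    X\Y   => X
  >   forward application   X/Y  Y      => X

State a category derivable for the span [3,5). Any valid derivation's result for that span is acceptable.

N/NP

[0,5] S   >
  [0,3] S/(N/NP)   >
    [0,1] "which" : (S/(N/NP))/PP
    [1,3] PP   <
      [1,2] "read" : NP
      [2,3] "built" : PP\NP
  [3,5] N/NP   >
    [3,4] "a" : (N/NP)/(PP\S)
    [4,5] "map" : PP\S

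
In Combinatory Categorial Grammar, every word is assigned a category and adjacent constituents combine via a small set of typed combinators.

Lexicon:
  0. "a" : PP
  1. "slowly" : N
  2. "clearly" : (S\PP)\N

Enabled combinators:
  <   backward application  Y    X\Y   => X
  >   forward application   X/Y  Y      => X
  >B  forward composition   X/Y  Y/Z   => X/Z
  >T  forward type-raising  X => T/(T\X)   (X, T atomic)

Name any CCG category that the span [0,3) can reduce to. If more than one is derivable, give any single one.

S

[0,3] S   <
  [0,1] "a" : PP
  [1,3] S\PP   <
    [1,2] "slowly" : N
    [2,3] "clearly" : (S\PP)\N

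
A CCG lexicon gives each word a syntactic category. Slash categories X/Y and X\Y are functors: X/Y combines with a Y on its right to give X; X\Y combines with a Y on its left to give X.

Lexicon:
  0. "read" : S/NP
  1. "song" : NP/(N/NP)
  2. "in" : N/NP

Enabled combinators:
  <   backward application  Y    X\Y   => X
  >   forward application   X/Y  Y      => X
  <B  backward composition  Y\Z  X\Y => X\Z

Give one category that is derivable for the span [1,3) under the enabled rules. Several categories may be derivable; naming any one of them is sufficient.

[0,3] S   >
  [0,1] "read" : S/NP
  [1,3] NP   >
    [1,2] "song" : NP/(N/NP)
    [2,3] "in" : N/NP

NP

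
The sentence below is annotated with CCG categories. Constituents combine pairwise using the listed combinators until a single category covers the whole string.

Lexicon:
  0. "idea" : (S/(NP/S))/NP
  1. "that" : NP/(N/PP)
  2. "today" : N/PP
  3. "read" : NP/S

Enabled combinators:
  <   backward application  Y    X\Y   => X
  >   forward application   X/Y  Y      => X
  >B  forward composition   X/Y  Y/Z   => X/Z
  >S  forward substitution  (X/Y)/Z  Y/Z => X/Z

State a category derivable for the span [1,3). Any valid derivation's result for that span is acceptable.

NP

[0,4] S   >
  [0,3] S/(NP/S)   >
    [0,1] "idea" : (S/(NP/S))/NP
    [1,3] NP   >
      [1,2] "that" : NP/(N/PP)
      [2,3] "today" : N/PP
  [3,4] "read" : NP/S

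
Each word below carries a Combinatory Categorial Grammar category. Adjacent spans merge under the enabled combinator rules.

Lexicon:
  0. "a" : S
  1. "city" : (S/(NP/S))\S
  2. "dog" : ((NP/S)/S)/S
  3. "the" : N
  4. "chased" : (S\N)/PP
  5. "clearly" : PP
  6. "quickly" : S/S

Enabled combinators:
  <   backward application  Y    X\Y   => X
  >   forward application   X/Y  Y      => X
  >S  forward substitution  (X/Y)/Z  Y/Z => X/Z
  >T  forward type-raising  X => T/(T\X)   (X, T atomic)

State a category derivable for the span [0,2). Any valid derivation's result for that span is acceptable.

S/(NP/S)

[0,7] S   >
  [0,2] S/(NP/S)   <
    [0,1] "a" : S
    [1,2] "city" : (S/(NP/S))\S
  [2,7] NP/S   >S
    [2,6] (NP/S)/S   >
      [2,3] "dog" : ((NP/S)/S)/S
      [3,6] S   <
        [3,4] "the" : N
        [4,6] S\N   >
          [4,5] "chased" : (S\N)/PP
          [5,6] "clearly" : PP
    [6,7] "quickly" : S/S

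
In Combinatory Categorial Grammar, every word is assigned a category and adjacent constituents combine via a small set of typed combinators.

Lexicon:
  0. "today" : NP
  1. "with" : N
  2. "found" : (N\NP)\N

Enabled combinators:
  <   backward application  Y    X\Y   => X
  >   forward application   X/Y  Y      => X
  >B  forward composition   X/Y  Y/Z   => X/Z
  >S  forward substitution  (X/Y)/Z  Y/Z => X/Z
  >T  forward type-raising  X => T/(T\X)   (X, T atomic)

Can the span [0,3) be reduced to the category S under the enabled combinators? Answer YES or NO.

NP N (N\NP)\N
CKY chart[0,3] = {N, N/(N\N), NP/(NP\N), PP/(PP\N), S/(S\N)}; S ∉ chart

NO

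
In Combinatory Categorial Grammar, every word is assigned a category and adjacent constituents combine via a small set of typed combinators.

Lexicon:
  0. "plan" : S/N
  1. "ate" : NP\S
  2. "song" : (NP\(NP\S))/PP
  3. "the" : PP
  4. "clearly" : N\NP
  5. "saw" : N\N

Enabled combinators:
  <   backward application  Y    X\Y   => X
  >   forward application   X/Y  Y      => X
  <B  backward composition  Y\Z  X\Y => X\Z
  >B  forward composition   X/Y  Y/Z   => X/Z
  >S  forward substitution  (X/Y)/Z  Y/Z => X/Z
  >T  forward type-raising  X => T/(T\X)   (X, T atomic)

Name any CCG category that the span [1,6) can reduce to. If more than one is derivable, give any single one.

[0,6] S   >
  [0,1] "plan" : S/N
  [1,6] N   <
    [1,4] NP   <
      [1,2] "ate" : NP\S
      [2,4] NP\(NP\S)   >
        [2,3] "song" : (NP\(NP\S))/PP
        [3,4] "the" : PP
    [4,6] N\NP   <B
      [4,5] "clearly" : N\NP
      [5,6] "saw" : N\N

N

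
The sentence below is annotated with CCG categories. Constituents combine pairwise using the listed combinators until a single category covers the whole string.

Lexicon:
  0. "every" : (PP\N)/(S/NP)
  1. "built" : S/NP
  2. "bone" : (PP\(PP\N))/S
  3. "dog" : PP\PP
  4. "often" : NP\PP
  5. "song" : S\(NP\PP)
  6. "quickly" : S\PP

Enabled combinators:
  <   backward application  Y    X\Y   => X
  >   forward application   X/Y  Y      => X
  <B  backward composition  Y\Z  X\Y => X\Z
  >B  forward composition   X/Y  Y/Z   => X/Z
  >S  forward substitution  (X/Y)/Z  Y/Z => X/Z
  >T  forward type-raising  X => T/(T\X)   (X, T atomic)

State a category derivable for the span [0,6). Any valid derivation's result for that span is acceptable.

[0,7] S   <
  [0,6] PP   <
    [0,2] PP\N   >
      [0,1] "every" : (PP\N)/(S/NP)
      [1,2] "built" : S/NP
    [2,6] PP\(PP\N)   >
      [2,3] "bone" : (PP\(PP\N))/S
      [3,6] S   <
        [3,5] NP\PP   <B
          [3,4] "dog" : PP\PP
          [4,5] "often" : NP\PP
        [5,6] "song" : S\(NP\PP)
  [6,7] "quickly" : S\PP

PP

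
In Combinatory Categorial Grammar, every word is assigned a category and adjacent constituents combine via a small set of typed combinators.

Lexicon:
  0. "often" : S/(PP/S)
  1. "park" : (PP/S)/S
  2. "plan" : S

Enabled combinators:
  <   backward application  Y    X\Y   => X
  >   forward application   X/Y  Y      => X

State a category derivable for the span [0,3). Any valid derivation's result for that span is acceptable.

S

[0,3] S   >
  [0,1] "often" : S/(PP/S)
  [1,3] PP/S   >
    [1,2] "park" : (PP/S)/S
    [2,3] "plan" : S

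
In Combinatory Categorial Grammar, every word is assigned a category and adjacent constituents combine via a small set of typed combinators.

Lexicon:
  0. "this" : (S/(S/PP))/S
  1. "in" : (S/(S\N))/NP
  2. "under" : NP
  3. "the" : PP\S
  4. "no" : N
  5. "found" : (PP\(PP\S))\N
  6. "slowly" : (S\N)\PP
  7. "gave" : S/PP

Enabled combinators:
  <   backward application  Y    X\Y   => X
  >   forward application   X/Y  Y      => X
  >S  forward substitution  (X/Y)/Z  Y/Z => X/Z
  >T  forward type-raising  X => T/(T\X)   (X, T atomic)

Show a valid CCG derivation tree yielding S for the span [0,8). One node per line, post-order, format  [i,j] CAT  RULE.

[0,8] S   >
  [0,7] S/(S/PP)   >
    [0,1] "this" : (S/(S/PP))/S
    [1,7] S   >
      [1,3] S/(S\N)   >
        [1,2] "in" : (S/(S\N))/NP
        [2,3] "under" : NP
      [3,7] S\N   <
        [3,6] PP   <
          [3,4] "the" : PP\S
          [4,6] PP\(PP\S)   <
            [4,5] "no" : N
            [5,6] "found" : (PP\(PP\S))\N
        [6,7] "slowly" : (S\N)\PP
  [7,8] "gave" : S/PP

[0,1] (S/(S/PP))/S  lex  "this"
[1,2] (S/(S\N))/NP  lex  "in"
[2,3] NP  lex  "under"
[1,3] S/(S\N)  >  k=2
[3,4] PP\S  lex  "the"
[4,5] N  lex  "no"
[5,6] (PP\(PP\S))\N  lex  "found"
[4,6] PP\(PP\S)  <  k=5
[3,6] PP  <  k=4
[6,7] (S\N)\PP  lex  "slowly"
[3,7] S\N  <  k=6
[1,7] S  >  k=3
[0,7] S/(S/PP)  >  k=1
[7,8] S/PP  lex  "gave"
[0,8] S  >  k=7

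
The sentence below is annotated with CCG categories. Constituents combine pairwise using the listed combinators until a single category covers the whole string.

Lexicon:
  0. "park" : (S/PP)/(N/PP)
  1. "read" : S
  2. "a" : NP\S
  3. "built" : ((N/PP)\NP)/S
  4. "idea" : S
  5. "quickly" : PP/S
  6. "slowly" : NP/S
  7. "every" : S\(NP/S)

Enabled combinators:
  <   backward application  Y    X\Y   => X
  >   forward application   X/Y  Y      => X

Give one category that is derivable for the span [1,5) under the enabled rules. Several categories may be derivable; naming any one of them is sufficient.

N/PP

[0,8] S   >
  [0,5] S/PP   >
    [0,1] "park" : (S/PP)/(N/PP)
    [1,5] N/PP   <
      [1,3] NP   <
        [1,2] "read" : S
        [2,3] "a" : NP\S
      [3,5] (N/PP)\NP   >
        [3,4] "built" : ((N/PP)\NP)/S
        [4,5] "idea" : S
  [5,8] PP   >
    [5,6] "quickly" : PP/S
    [6,8] S   <
      [6,7] "slowly" : NP/S
      [7,8] "every" : S\(NP/S)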